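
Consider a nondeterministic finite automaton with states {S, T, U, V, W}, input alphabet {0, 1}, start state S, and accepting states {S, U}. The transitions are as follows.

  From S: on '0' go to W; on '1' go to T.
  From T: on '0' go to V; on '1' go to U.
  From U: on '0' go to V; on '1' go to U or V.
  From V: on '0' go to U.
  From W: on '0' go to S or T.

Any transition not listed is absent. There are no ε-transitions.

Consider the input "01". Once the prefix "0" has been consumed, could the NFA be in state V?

Start in {S}.
Read '0': {S} → {W}.
State V is not in {W}.

No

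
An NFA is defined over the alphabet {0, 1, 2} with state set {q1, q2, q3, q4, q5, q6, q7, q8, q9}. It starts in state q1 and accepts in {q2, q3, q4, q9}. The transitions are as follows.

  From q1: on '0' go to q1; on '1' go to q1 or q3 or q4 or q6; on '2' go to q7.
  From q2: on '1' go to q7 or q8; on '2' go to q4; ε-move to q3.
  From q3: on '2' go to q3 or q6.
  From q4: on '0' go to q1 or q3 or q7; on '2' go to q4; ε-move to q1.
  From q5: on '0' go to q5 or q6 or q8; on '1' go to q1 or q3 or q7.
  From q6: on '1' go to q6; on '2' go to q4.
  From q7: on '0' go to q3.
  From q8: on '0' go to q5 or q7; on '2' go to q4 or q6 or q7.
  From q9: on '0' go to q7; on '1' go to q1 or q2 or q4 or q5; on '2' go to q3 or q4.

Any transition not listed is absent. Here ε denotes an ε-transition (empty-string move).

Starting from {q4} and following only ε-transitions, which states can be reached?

Begin with {q4}.
ε-move q4 → q1; add q1.

{q1, q4}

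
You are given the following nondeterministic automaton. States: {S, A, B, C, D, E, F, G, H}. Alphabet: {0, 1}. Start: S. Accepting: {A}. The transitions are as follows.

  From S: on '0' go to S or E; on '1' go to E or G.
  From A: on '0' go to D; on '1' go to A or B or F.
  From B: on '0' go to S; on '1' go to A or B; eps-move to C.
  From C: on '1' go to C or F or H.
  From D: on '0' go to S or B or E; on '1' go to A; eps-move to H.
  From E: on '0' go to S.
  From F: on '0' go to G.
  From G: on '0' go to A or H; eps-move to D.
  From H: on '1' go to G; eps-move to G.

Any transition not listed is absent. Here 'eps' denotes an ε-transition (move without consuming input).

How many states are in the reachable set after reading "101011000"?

Start in {S}.
Read '1': S→{E, G}; union {E, G}; ε-closure = {D, E, G, H}.
Read '0': D→{S, B, E}, E→{S}, G→{A, H}, H→∅; union {S, A, B, E, H}; ε-closure = {S, A, B, C, D, E, G, H}.
Read '1': S→{E, G}, A→{A, B, F}, B→{A, B}, C→{C, F, H}, D→{A}, E→∅, G→∅, H→{G}; union {A, B, C, E, F, G, H}; ε-closure = {A, B, C, D, E, F, G, H}.
Read '0': A→{D}, B→{S}, C→∅, D→{S, B, E}, E→{S}, F→{G}, G→{A, H}, H→∅; union {S, A, B, D, E, G, H}; ε-closure = {S, A, B, C, D, E, G, H}.
Read '1': S→{E, G}, A→{A, B, F}, B→{A, B}, C→{C, F, H}, D→{A}, E→∅, G→∅, H→{G}; union {A, B, C, E, F, G, H}; ε-closure = {A, B, C, D, E, F, G, H}.
Read '1': A→{A, B, F}, B→{A, B}, C→{C, F, H}, D→{A}, E→∅, F→∅, G→∅, H→{G}; union {A, B, C, F, G, H}; ε-closure = {A, B, C, D, F, G, H}.
Read '0': A→{D}, B→{S}, C→∅, D→{S, B, E}, F→{G}, G→{A, H}, H→∅; union {S, A, B, D, E, G, H}; ε-closure = {S, A, B, C, D, E, G, H}.
Read '0': S→{S, E}, A→{D}, B→{S}, C→∅, D→{S, B, E}, E→{S}, G→{A, H}, H→∅; union {S, A, B, D, E, H}; ε-closure = {S, A, B, C, D, E, G, H}.
Read '0': S→{S, E}, A→{D}, B→{S}, C→∅, D→{S, B, E}, E→{S}, G→{A, H}, H→∅; union {S, A, B, D, E, H}; ε-closure = {S, A, B, C, D, E, G, H}.
That set has 8 states.

8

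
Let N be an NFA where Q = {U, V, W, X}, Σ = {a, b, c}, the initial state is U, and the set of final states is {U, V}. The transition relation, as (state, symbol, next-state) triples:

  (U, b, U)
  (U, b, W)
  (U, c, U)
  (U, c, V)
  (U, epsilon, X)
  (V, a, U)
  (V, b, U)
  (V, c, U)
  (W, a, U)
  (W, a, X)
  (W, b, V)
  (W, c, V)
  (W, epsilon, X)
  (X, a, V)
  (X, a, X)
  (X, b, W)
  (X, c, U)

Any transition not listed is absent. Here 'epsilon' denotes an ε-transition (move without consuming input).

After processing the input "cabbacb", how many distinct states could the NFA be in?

3

Start: ε-closure({U}) = {U, X}.
Read 'c': U→{U, V}, X→{U}; union {U, V}; ε-closure = {U, V, X}.
Read 'a': U→∅, V→{U}, X→{V, X}; now {U, V, X}.
Read 'b': U→{U, W}, V→{U}, X→{W}; union {U, W}; ε-closure = {U, W, X}.
Read 'b': U→{U, W}, W→{V}, X→{W}; union {U, V, W}; ε-closure = {U, V, W, X}.
Read 'a': U→∅, V→{U}, W→{U, X}, X→{V, X}; now {U, V, X}.
Read 'c': U→{U, V}, V→{U}, X→{U}; union {U, V}; ε-closure = {U, V, X}.
Read 'b': U→{U, W}, V→{U}, X→{W}; union {U, W}; ε-closure = {U, W, X}.
That set has 3 states.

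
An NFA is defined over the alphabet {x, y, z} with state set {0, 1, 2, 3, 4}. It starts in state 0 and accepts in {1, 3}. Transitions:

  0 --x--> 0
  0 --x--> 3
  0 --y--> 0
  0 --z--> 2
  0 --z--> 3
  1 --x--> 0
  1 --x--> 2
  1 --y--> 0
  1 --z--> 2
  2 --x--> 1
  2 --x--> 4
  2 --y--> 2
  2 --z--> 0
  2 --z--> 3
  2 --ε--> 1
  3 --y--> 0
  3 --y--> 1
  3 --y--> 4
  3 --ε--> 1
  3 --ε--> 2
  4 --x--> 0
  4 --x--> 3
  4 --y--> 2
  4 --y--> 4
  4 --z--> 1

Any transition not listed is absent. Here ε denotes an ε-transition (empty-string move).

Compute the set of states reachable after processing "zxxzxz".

Start in {0}.
Read 'z': 0→{2, 3}; union {2, 3}; ε-closure = {1, 2, 3}.
Read 'x': 1→{0, 2}, 2→{1, 4}, 3→∅; now {0, 1, 2, 4}.
Read 'x': 0→{0, 3}, 1→{0, 2}, 2→{1, 4}, 4→{0, 3}; now {0, 1, 2, 3, 4}.
Read 'z': 0→{2, 3}, 1→{2}, 2→{0, 3}, 3→∅, 4→{1}; now {0, 1, 2, 3}.
Read 'x': 0→{0, 3}, 1→{0, 2}, 2→{1, 4}, 3→∅; now {0, 1, 2, 3, 4}.
Read 'z': 0→{2, 3}, 1→{2}, 2→{0, 3}, 3→∅, 4→{1}; now {0, 1, 2, 3}.

{0, 1, 2, 3}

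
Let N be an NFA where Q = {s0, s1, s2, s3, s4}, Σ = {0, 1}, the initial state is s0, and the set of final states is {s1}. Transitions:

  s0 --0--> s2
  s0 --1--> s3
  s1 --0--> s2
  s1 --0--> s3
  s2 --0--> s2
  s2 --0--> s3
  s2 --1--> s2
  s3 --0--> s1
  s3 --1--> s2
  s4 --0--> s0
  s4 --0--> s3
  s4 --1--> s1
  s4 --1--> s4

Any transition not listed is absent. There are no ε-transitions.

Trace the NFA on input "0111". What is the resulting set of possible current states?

{s2}

Start in {s0}.
Read '0': s0→{s2}; now {s2}.
Read '1': s2→{s2}; now {s2}.
Read '1': s2→{s2}; now {s2}.
Read '1': s2→{s2}; now {s2}.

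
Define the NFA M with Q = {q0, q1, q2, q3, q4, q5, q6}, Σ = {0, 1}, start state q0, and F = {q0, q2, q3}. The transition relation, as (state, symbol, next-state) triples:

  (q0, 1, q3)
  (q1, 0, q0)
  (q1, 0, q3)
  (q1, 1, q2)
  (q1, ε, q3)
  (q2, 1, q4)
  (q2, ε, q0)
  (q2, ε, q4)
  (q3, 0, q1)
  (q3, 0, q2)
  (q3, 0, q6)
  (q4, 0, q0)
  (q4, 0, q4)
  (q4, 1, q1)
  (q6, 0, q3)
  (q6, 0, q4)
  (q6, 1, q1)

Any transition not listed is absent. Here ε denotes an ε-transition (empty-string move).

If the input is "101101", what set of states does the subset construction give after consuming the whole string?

{q0, q1, q2, q3, q4}

Start in {q0}.
Read '1': q0→{q3}; now {q3}.
Read '0': q3→{q1, q2, q6}; union {q1, q2, q6}; ε-closure = {q0, q1, q2, q3, q4, q6}.
Read '1': q0→{q3}, q1→{q2}, q2→{q4}, q3→∅, q4→{q1}, q6→{q1}; union {q1, q2, q3, q4}; ε-closure = {q0, q1, q2, q3, q4}.
Read '1': q0→{q3}, q1→{q2}, q2→{q4}, q3→∅, q4→{q1}; union {q1, q2, q3, q4}; ε-closure = {q0, q1, q2, q3, q4}.
Read '0': q0→∅, q1→{q0, q3}, q2→∅, q3→{q1, q2, q6}, q4→{q0, q4}; now {q0, q1, q2, q3, q4, q6}.
Read '1': q0→{q3}, q1→{q2}, q2→{q4}, q3→∅, q4→{q1}, q6→{q1}; union {q1, q2, q3, q4}; ε-closure = {q0, q1, q2, q3, q4}.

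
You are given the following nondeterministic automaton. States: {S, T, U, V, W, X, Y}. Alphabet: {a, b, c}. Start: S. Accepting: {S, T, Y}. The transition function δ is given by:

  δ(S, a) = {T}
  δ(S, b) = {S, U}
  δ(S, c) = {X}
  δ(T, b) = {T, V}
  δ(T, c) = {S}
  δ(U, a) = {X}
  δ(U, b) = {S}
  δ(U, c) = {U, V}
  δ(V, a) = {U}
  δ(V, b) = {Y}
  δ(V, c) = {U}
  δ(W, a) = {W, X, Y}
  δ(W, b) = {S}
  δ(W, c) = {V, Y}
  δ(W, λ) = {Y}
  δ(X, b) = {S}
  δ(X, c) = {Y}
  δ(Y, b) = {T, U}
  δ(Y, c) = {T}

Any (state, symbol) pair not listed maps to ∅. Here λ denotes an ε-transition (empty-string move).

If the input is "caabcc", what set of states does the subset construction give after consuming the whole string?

∅

Start in {S}.
Read 'c': S→{X}; now {X}.
Read 'a': X→∅; now ∅.
The set is empty and remains empty for the remaining 4 symbols.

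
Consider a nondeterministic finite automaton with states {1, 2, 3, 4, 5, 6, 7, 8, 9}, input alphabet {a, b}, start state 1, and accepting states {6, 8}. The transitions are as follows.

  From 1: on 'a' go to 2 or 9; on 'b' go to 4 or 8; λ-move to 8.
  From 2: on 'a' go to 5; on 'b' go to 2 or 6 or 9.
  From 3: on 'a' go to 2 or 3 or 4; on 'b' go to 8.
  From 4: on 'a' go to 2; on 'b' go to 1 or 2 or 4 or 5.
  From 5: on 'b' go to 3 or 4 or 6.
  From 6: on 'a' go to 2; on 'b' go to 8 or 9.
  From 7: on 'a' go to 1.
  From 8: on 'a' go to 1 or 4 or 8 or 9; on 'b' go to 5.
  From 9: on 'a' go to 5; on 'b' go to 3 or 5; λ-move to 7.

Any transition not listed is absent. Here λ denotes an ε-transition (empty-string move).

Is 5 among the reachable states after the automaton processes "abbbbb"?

Yes

Start: ε-closure({1}) = {1, 8}.
Read 'a': 1→{2, 9}, 8→{1, 4, 8, 9}; union {1, 2, 4, 8, 9}; ε-closure = {1, 2, 4, 7, 8, 9}.
Read 'b': 1→{4, 8}, 2→{2, 6, 9}, 4→{1, 2, 4, 5}, 7→∅, 8→{5}, 9→{3, 5}; union {1, 2, 3, 4, 5, 6, 8, 9}; ε-closure = {1, 2, 3, 4, 5, 6, 7, 8, 9}.
Read 'b': 1→{4, 8}, 2→{2, 6, 9}, 3→{8}, 4→{1, 2, 4, 5}, 5→{3, 4, 6}, 6→{8, 9}, 7→∅, 8→{5}, 9→{3, 5}; union {1, 2, 3, 4, 5, 6, 8, 9}; ε-closure = {1, 2, 3, 4, 5, 6, 7, 8, 9}.
Read 'b': 1→{4, 8}, 2→{2, 6, 9}, 3→{8}, 4→{1, 2, 4, 5}, 5→{3, 4, 6}, 6→{8, 9}, 7→∅, 8→{5}, 9→{3, 5}; union {1, 2, 3, 4, 5, 6, 8, 9}; ε-closure = {1, 2, 3, 4, 5, 6, 7, 8, 9}.
Read 'b': 1→{4, 8}, 2→{2, 6, 9}, 3→{8}, 4→{1, 2, 4, 5}, 5→{3, 4, 6}, 6→{8, 9}, 7→∅, 8→{5}, 9→{3, 5}; union {1, 2, 3, 4, 5, 6, 8, 9}; ε-closure = {1, 2, 3, 4, 5, 6, 7, 8, 9}.
Read 'b': 1→{4, 8}, 2→{2, 6, 9}, 3→{8}, 4→{1, 2, 4, 5}, 5→{3, 4, 6}, 6→{8, 9}, 7→∅, 8→{5}, 9→{3, 5}; union {1, 2, 3, 4, 5, 6, 8, 9}; ε-closure = {1, 2, 3, 4, 5, 6, 7, 8, 9}.
State 5 is in {1, 2, 3, 4, 5, 6, 7, 8, 9}.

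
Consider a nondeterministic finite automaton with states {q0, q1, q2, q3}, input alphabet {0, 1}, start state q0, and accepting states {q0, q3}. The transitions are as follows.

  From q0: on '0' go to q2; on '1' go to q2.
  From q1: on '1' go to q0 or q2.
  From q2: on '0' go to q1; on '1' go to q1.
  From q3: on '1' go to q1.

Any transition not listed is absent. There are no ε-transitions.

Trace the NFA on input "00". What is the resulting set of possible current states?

{q1}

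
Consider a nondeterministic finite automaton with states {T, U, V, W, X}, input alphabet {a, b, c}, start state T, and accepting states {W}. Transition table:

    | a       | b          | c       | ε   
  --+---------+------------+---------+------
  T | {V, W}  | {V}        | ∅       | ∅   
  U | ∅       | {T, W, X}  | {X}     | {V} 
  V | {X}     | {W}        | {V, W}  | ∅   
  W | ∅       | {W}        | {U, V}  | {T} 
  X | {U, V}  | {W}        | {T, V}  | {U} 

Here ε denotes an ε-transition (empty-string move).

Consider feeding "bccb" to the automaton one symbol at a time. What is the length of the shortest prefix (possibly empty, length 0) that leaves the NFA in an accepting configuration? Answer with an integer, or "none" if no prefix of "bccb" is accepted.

Start in {T}.
Read 'b': {T} → {V}.
Read 'c': {V} → {T, V, W}.
None of the earlier sets intersect F, but {T, V, W} does.

2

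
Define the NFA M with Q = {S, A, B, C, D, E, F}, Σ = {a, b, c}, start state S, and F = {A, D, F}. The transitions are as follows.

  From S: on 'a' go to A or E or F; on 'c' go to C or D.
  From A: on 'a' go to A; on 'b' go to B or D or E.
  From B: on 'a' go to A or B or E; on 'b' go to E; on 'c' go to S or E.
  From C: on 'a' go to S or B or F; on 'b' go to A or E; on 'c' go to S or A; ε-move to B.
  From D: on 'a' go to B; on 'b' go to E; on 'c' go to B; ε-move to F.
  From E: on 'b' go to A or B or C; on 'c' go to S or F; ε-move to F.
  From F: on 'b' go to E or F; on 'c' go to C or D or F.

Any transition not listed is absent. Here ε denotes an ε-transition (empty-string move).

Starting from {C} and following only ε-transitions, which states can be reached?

Begin with {C}.
ε-move C → B; add B.

{B, C}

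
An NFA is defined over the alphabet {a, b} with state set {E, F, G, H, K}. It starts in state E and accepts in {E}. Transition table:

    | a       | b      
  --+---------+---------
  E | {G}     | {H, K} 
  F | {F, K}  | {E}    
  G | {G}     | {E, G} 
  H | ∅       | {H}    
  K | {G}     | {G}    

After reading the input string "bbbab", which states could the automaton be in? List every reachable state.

Start in {E}.
Read 'b': E→{H, K}; now {H, K}.
Read 'b': H→{H}, K→{G}; now {G, H}.
Read 'b': G→{E, G}, H→{H}; now {E, G, H}.
Read 'a': E→{G}, G→{G}, H→∅; now {G}.
Read 'b': G→{E, G}; now {E, G}.

{E, G}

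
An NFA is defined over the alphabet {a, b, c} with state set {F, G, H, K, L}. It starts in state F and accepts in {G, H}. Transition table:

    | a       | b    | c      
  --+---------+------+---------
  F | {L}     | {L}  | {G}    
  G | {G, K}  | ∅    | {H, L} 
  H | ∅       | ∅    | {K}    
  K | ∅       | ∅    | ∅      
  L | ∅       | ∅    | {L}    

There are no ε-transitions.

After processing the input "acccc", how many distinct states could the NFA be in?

1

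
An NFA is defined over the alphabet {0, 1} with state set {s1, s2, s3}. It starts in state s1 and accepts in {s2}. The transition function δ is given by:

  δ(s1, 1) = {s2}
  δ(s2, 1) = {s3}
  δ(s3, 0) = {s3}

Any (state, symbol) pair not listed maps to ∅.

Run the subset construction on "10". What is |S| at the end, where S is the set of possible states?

Start in {s1}.
Read '1': {s1} → {s2}.
Read '0': {s2} → ∅.
That set has 0 states.

0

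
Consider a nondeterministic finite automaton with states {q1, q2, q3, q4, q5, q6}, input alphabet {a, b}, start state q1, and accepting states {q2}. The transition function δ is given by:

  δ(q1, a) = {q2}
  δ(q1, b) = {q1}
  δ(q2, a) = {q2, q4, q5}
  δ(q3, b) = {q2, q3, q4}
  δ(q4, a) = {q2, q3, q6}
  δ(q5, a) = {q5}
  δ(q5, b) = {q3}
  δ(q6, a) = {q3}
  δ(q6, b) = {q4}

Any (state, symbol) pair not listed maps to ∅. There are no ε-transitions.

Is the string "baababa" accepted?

No

Start in {q1}.
Read 'b': q1→{q1}; now {q1}.
Read 'a': q1→{q2}; now {q2}.
Read 'a': q2→{q2, q4, q5}; now {q2, q4, q5}.
Read 'b': q2→∅, q4→∅, q5→{q3}; now {q3}.
Read 'a': q3→∅; now ∅.
The set is empty and remains empty for the remaining 2 symbols.
The final set ∅ contains no accepting state.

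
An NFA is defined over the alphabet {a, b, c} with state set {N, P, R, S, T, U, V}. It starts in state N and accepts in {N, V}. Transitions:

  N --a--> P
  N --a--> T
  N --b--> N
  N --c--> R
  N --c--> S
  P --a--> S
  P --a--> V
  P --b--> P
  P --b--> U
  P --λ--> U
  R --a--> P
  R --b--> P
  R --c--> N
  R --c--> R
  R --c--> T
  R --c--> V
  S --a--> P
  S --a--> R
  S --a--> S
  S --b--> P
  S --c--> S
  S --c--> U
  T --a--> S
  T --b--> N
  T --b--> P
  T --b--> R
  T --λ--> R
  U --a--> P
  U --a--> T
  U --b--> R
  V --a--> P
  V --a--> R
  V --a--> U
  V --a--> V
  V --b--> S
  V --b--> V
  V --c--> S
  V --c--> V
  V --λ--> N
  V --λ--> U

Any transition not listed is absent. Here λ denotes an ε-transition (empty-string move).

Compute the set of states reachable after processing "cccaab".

Start in {N}.
Read 'c': {N} → {R, S}.
Read 'c': {R, S} → {N, R, S, T, U, V}.
Read 'c': {N, R, S, T, U, V} → {N, R, S, T, U, V}.
Read 'a': {N, R, S, T, U, V} → {N, P, R, S, T, U, V}.
Read 'a': {N, P, R, S, T, U, V} → {N, P, R, S, T, U, V}.
Read 'b': {N, P, R, S, T, U, V} → {N, P, R, S, U, V}.

{N, P, R, S, U, V}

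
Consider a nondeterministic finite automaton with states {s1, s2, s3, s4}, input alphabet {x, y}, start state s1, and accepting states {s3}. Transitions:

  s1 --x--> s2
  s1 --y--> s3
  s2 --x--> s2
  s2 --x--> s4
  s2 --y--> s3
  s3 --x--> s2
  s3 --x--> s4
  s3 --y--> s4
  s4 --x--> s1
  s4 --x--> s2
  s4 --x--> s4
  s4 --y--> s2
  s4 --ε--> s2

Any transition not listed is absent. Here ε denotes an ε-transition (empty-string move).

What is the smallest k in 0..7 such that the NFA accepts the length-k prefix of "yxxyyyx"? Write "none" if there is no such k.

Start in {s1}.
Read 'y': {s1} → {s3}.
None of the earlier sets intersect F, but {s3} does.

1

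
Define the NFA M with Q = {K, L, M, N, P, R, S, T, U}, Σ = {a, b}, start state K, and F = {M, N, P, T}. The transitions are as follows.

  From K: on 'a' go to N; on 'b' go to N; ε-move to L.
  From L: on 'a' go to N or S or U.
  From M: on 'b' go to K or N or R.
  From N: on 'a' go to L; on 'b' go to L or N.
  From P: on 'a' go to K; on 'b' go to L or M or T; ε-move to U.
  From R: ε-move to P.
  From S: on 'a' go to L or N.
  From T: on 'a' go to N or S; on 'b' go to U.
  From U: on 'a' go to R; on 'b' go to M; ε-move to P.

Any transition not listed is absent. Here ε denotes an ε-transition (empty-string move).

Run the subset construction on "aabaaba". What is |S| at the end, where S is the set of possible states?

5

Start: ε-closure({K}) = {K, L}.
Read 'a': {K, L} → {N, P, S, U}.
Read 'a': {N, P, S, U} → {K, L, N, P, R, U}.
Read 'b': {K, L, N, P, R, U} → {L, M, N, T}.
Read 'a': {L, M, N, T} → {L, N, P, S, U}.
Read 'a': {L, N, P, S, U} → {K, L, N, P, R, S, U}.
Read 'b': {K, L, N, P, R, S, U} → {L, M, N, T}.
Read 'a': {L, M, N, T} → {L, N, P, S, U}.
That set has 5 states.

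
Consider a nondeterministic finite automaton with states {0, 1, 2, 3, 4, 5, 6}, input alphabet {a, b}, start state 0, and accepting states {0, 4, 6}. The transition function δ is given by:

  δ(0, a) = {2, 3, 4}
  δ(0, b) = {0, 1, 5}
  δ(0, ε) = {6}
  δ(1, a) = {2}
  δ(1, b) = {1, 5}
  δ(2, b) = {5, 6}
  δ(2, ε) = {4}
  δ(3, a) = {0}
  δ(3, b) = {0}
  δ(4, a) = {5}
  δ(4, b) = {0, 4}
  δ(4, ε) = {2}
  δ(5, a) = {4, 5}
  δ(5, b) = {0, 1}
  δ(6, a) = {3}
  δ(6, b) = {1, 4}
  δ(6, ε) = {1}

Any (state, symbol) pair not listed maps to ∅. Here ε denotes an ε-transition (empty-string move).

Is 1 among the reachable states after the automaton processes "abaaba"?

No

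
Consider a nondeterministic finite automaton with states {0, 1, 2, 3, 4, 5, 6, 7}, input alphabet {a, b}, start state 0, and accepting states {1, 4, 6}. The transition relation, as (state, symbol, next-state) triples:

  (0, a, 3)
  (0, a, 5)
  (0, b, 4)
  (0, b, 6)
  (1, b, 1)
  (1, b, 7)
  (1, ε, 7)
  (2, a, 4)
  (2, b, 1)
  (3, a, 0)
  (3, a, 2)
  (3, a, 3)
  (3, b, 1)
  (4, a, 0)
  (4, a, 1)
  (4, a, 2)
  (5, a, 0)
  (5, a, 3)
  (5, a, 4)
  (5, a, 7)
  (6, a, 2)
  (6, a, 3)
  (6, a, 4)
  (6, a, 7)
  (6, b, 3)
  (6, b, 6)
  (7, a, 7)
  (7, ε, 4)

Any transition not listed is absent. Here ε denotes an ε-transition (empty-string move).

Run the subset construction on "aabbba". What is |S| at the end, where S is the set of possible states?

Start in {0}.
Read 'a': 0→{3, 5}; now {3, 5}.
Read 'a': 3→{0, 2, 3}, 5→{0, 3, 4, 7}; now {0, 2, 3, 4, 7}.
Read 'b': 0→{4, 6}, 2→{1}, 3→{1}, 4→∅, 7→∅; union {1, 4, 6}; ε-closure = {1, 4, 6, 7}.
Read 'b': 1→{1, 7}, 4→∅, 6→{3, 6}, 7→∅; union {1, 3, 6, 7}; ε-closure = {1, 3, 4, 6, 7}.
Read 'b': 1→{1, 7}, 3→{1}, 4→∅, 6→{3, 6}, 7→∅; union {1, 3, 6, 7}; ε-closure = {1, 3, 4, 6, 7}.
Read 'a': 1→∅, 3→{0, 2, 3}, 4→{0, 1, 2}, 6→{2, 3, 4, 7}, 7→{7}; now {0, 1, 2, 3, 4, 7}.
That set has 6 states.

6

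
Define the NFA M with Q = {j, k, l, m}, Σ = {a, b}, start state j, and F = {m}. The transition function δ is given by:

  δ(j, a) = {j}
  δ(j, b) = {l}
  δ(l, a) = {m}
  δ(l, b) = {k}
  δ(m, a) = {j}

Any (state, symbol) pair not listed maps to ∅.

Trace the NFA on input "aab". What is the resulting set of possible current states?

Start in {j}.
Read 'a': j→{j}; now {j}.
Read 'a': j→{j}; now {j}.
Read 'b': j→{l}; now {l}.

{l}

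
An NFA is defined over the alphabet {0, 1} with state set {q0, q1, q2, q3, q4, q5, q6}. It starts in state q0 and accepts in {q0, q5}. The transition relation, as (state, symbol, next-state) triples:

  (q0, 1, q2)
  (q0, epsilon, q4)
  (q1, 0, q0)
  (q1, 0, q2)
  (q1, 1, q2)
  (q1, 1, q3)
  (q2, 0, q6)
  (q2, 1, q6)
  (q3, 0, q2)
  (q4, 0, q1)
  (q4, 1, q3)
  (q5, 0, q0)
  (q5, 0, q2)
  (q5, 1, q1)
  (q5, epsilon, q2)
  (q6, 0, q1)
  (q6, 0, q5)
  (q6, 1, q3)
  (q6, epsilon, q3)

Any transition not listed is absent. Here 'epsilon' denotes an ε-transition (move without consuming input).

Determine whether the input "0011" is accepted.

Start: ε-closure({q0}) = {q0, q4}.
Read '0': {q0, q4} → {q1}.
Read '0': {q1} → {q0, q2, q4}.
Read '1': {q0, q2, q4} → {q2, q3, q6}.
Read '1': {q2, q3, q6} → {q3, q6}.
The final set {q3, q6} contains no accepting state.

No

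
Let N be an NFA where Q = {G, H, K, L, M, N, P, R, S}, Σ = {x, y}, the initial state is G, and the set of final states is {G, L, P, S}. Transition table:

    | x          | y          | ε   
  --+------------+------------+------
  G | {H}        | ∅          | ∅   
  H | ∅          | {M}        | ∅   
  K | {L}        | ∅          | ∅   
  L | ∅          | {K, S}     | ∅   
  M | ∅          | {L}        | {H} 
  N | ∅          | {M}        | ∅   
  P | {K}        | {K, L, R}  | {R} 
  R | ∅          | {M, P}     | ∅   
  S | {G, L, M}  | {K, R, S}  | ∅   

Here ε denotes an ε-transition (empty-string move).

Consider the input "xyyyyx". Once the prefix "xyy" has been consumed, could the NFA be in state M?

Yes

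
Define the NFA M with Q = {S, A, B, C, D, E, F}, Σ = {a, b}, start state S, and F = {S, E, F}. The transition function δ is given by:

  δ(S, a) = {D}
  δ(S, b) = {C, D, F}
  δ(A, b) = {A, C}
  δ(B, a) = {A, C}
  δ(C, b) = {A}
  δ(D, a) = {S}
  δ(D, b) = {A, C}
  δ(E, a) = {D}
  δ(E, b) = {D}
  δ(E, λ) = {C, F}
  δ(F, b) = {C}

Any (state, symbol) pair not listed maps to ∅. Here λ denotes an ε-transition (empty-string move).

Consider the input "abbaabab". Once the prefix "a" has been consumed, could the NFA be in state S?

Start in {S}.
Read 'a': S→{D}; now {D}.
State S is not in {D}.

No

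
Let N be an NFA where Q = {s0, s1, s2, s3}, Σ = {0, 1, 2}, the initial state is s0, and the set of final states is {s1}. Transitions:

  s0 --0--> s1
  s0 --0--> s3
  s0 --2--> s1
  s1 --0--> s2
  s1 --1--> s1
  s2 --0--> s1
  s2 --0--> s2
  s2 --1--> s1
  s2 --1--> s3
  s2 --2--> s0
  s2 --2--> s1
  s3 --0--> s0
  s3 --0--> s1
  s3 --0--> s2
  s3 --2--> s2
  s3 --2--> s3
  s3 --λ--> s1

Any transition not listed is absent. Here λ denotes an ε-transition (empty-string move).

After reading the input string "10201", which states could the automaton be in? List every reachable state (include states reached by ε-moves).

∅

Start in {s0}.
Read '1': s0→∅; now ∅.
The set is empty and remains empty for the remaining 4 symbols.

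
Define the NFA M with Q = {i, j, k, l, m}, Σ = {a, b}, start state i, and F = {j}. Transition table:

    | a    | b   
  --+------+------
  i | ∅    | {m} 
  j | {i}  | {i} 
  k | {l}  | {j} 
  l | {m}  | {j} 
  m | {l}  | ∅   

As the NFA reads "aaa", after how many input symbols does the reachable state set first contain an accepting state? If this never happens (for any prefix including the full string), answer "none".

none

Start in {i}.
Read 'a': i→∅; now ∅.
The set is empty and remains empty for the remaining 2 symbols.
No reachable set along the way intersects F.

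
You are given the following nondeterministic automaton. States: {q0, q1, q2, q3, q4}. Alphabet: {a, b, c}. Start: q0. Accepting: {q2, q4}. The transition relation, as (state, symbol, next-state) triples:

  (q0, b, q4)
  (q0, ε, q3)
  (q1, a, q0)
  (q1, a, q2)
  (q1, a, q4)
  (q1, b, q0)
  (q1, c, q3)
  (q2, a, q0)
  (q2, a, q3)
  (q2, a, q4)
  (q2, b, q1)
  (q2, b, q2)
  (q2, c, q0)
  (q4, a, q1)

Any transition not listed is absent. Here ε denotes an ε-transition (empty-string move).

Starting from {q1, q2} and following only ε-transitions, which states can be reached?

Begin with {q1, q2}.
No ε-moves leave this set, so the closure equals the set itself.

{q1, q2}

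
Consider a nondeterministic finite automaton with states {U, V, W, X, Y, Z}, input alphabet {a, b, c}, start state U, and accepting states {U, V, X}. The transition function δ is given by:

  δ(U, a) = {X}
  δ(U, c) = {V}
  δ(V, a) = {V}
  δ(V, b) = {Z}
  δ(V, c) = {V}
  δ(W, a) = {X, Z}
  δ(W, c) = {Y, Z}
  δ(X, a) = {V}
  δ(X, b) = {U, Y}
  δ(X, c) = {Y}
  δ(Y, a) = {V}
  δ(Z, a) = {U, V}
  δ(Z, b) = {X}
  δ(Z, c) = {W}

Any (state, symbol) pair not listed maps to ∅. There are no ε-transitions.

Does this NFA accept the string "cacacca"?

Start in {U}.
Read 'c': {U} → {V}.
Read 'a': {V} → {V}.
Read 'c': {V} → {V}.
Read 'a': {V} → {V}.
Read 'c': {V} → {V}.
Read 'c': {V} → {V}.
Read 'a': {V} → {V}.
The final set {V} contains the accepting state V.

Yes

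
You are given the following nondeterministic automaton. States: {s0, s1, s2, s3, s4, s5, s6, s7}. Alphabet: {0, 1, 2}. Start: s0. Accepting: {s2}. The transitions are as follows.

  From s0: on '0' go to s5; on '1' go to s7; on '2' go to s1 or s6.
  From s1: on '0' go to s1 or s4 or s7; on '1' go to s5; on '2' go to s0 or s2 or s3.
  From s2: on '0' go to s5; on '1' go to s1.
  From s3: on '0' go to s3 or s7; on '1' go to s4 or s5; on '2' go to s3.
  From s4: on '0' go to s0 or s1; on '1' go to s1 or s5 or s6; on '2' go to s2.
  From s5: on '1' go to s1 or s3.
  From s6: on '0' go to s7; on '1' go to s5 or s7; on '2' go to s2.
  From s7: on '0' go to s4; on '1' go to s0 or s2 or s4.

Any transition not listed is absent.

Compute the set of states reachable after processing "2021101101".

{s0, s1, s2, s3, s4, s5, s6, s7}

Start in {s0}.
Read '2': s0→{s1, s6}; now {s1, s6}.
Read '0': s1→{s1, s4, s7}, s6→{s7}; now {s1, s4, s7}.
Read '2': s1→{s0, s2, s3}, s4→{s2}, s7→∅; now {s0, s2, s3}.
Read '1': s0→{s7}, s2→{s1}, s3→{s4, s5}; now {s1, s4, s5, s7}.
Read '1': s1→{s5}, s4→{s1, s5, s6}, s5→{s1, s3}, s7→{s0, s2, s4}; now {s0, s1, s2, s3, s4, s5, s6}.
Read '0': s0→{s5}, s1→{s1, s4, s7}, s2→{s5}, s3→{s3, s7}, s4→{s0, s1}, s5→∅, s6→{s7}; now {s0, s1, s3, s4, s5, s7}.
Read '1': s0→{s7}, s1→{s5}, s3→{s4, s5}, s4→{s1, s5, s6}, s5→{s1, s3}, s7→{s0, s2, s4}; now {s0, s1, s2, s3, s4, s5, s6, s7}.
Read '1': s0→{s7}, s1→{s5}, s2→{s1}, s3→{s4, s5}, s4→{s1, s5, s6}, s5→{s1, s3}, s6→{s5, s7}, s7→{s0, s2, s4}; now {s0, s1, s2, s3, s4, s5, s6, s7}.
Read '0': s0→{s5}, s1→{s1, s4, s7}, s2→{s5}, s3→{s3, s7}, s4→{s0, s1}, s5→∅, s6→{s7}, s7→{s4}; now {s0, s1, s3, s4, s5, s7}.
Read '1': s0→{s7}, s1→{s5}, s3→{s4, s5}, s4→{s1, s5, s6}, s5→{s1, s3}, s7→{s0, s2, s4}; now {s0, s1, s2, s3, s4, s5, s6, s7}.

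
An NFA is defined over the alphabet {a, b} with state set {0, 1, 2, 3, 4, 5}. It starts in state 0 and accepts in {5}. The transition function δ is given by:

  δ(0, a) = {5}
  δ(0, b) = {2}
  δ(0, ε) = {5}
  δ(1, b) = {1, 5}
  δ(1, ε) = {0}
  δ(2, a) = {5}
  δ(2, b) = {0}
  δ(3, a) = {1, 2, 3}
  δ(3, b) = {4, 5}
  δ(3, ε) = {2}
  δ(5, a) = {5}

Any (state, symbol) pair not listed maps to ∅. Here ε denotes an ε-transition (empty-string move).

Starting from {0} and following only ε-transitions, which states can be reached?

{0, 5}

Begin with {0}.
ε-move 0 → 5; add 5.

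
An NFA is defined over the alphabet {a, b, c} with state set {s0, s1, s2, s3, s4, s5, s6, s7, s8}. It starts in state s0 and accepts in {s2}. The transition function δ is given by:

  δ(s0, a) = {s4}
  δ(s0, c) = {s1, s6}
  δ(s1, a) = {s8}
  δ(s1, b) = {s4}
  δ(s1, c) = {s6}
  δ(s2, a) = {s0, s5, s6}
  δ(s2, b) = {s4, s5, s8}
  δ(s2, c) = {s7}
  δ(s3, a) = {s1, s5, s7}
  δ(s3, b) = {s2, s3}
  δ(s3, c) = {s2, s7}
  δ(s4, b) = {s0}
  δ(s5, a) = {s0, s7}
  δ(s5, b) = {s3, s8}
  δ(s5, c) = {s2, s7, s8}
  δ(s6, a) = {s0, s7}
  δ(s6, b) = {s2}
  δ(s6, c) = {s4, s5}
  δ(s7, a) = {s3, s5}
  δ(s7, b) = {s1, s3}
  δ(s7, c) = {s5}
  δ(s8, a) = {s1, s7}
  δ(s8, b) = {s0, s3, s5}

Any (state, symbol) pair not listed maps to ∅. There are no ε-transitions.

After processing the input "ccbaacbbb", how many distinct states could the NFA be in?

6

Start in {s0}.
Read 'c': {s0} → {s1, s6}.
Read 'c': {s1, s6} → {s4, s5, s6}.
Read 'b': {s4, s5, s6} → {s0, s2, s3, s8}.
Read 'a': {s0, s2, s3, s8} → {s0, s1, s4, s5, s6, s7}.
Read 'a': {s0, s1, s4, s5, s6, s7} → {s0, s3, s4, s5, s7, s8}.
Read 'c': {s0, s3, s4, s5, s7, s8} → {s1, s2, s5, s6, s7, s8}.
Read 'b': {s1, s2, s5, s6, s7, s8} → {s0, s1, s2, s3, s4, s5, s8}.
Read 'b': {s0, s1, s2, s3, s4, s5, s8} → {s0, s2, s3, s4, s5, s8}.
Read 'b': {s0, s2, s3, s4, s5, s8} → {s0, s2, s3, s4, s5, s8}.
That set has 6 states.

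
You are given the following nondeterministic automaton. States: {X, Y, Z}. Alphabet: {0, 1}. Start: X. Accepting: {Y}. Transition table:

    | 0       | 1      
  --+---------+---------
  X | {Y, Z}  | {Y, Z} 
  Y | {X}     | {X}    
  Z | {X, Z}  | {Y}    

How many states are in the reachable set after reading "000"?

3

Start in {X}.
Read '0': X→{Y, Z}; now {Y, Z}.
Read '0': Y→{X}, Z→{X, Z}; now {X, Z}.
Read '0': X→{Y, Z}, Z→{X, Z}; now {X, Y, Z}.
That set has 3 states.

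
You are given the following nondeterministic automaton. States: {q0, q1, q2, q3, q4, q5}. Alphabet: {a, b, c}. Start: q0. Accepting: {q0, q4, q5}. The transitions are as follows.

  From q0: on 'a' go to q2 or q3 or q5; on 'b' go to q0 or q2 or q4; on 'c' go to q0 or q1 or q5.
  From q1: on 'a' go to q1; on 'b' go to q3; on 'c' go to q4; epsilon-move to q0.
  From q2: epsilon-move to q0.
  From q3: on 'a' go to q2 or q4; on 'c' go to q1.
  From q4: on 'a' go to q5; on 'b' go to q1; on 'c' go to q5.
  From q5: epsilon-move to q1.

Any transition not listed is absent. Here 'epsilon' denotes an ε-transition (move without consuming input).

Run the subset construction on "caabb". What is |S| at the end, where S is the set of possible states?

5

Start in {q0}.
Read 'c': {q0} → {q0, q1, q5}.
Read 'a': {q0, q1, q5} → {q0, q1, q2, q3, q5}.
Read 'a': {q0, q1, q2, q3, q5} → {q0, q1, q2, q3, q4, q5}.
Read 'b': {q0, q1, q2, q3, q4, q5} → {q0, q1, q2, q3, q4}.
Read 'b': {q0, q1, q2, q3, q4} → {q0, q1, q2, q3, q4}.
That set has 5 states.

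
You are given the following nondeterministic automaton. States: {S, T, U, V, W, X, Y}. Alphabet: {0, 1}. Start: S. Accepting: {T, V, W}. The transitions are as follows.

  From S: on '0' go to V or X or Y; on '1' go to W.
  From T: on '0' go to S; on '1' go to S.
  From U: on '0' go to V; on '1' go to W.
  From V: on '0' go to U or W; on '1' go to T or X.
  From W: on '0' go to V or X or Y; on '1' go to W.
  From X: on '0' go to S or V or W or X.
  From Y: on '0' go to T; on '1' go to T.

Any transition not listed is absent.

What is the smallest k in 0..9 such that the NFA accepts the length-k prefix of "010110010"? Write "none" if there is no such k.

Start in {S}.
Read '0': {S} → {V, X, Y}.
None of the earlier sets intersect F, but {V, X, Y} does.

1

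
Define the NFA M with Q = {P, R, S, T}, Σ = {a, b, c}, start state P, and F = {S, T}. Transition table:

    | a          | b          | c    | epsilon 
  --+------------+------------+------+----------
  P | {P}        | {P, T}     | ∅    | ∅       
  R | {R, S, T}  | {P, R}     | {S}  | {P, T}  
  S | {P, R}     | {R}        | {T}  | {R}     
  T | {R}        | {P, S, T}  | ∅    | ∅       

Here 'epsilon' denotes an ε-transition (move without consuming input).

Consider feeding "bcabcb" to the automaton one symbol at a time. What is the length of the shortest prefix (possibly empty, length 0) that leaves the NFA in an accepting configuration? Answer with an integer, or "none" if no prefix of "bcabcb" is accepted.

1

Start in {P}.
Read 'b': P→{P, T}; now {P, T}.
None of the earlier sets intersect F, but {P, T} does.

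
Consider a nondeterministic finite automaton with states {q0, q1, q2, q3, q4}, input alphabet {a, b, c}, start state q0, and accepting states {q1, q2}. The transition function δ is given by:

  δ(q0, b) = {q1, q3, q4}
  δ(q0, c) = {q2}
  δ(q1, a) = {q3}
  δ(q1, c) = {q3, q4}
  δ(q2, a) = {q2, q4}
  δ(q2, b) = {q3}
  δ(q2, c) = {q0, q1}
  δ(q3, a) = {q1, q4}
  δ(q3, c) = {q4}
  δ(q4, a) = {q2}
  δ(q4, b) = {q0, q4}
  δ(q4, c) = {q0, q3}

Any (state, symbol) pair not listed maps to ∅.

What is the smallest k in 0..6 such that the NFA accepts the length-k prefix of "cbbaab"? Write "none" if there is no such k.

1

Start in {q0}.
Read 'c': {q0} → {q2}.
None of the earlier sets intersect F, but {q2} does.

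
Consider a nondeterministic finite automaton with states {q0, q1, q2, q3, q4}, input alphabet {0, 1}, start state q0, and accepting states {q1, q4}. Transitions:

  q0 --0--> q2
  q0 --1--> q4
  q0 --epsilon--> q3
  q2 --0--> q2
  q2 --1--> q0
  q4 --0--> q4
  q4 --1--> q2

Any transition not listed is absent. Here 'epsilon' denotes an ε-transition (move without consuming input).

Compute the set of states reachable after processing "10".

{q4}

Start: ε-closure({q0}) = {q0, q3}.
Read '1': q0→{q4}, q3→∅; now {q4}.
Read '0': q4→{q4}; now {q4}.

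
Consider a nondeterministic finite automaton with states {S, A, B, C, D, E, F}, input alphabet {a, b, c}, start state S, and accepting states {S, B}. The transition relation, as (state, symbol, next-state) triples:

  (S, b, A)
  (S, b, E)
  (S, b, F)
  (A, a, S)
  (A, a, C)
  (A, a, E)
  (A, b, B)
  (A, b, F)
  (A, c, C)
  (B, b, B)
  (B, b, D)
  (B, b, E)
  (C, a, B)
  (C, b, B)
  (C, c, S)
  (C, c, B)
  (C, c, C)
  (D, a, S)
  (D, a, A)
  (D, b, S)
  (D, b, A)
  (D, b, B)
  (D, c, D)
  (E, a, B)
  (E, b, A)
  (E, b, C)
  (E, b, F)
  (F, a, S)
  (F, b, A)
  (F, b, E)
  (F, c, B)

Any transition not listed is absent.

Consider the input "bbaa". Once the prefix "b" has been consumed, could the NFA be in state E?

Yes

Start in {S}.
Read 'b': {S} → {A, E, F}.
State E is in {A, E, F}.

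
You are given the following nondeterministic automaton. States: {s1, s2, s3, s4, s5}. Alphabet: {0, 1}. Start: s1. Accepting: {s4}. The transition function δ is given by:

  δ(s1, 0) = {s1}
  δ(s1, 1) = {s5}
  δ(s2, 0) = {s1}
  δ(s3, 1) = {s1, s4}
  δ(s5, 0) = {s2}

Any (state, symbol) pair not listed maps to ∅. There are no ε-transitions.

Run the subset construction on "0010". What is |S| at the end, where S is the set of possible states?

1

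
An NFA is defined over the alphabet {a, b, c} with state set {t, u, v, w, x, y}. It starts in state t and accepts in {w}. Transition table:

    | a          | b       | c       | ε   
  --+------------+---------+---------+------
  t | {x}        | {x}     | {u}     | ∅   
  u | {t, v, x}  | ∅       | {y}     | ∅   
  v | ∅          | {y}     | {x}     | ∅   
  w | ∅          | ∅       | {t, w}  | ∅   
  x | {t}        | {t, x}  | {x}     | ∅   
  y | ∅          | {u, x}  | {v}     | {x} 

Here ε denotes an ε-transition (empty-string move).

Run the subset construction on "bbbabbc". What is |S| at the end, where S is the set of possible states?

2

Start in {t}.
Read 'b': {t} → {x}.
Read 'b': {x} → {t, x}.
Read 'b': {t, x} → {t, x}.
Read 'a': {t, x} → {t, x}.
Read 'b': {t, x} → {t, x}.
Read 'b': {t, x} → {t, x}.
Read 'c': {t, x} → {u, x}.
That set has 2 states.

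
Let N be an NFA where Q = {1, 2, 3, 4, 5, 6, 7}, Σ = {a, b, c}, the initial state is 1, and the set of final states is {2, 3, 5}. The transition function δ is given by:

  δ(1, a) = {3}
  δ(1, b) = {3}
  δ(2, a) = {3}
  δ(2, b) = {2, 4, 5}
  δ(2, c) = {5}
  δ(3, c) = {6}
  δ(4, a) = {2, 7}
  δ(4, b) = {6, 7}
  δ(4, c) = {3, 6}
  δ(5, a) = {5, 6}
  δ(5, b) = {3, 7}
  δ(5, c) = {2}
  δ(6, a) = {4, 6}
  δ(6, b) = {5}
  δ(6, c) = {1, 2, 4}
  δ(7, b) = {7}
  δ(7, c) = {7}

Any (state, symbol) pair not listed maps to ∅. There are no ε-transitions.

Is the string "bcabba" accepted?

Yes

Start in {1}.
Read 'b': 1→{3}; now {3}.
Read 'c': 3→{6}; now {6}.
Read 'a': 6→{4, 6}; now {4, 6}.
Read 'b': 4→{6, 7}, 6→{5}; now {5, 6, 7}.
Read 'b': 5→{3, 7}, 6→{5}, 7→{7}; now {3, 5, 7}.
Read 'a': 3→∅, 5→{5, 6}, 7→∅; now {5, 6}.
The final set {5, 6} contains the accepting state 5.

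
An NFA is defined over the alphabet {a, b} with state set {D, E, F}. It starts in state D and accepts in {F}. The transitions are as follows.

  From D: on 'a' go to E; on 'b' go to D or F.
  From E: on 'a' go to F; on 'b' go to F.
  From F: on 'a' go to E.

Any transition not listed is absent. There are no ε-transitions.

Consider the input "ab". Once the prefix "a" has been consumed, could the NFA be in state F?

No

Start in {D}.
Read 'a': D→{E}; now {E}.
State F is not in {E}.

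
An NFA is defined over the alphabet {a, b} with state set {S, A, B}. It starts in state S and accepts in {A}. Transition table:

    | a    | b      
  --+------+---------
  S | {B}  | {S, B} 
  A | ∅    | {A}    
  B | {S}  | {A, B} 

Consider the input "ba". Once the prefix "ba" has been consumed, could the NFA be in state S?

Yes

Start in {S}.
Read 'b': S→{S, B}; now {S, B}.
Read 'a': S→{B}, B→{S}; now {S, B}.
State S is in {S, B}.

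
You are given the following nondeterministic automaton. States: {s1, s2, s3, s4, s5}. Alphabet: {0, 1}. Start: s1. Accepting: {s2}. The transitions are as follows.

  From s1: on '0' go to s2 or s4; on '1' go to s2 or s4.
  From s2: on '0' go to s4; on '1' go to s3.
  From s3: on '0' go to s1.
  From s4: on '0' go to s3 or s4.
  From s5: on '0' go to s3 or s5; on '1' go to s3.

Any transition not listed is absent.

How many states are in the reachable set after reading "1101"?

Start in {s1}.
Read '1': s1→{s2, s4}; now {s2, s4}.
Read '1': s2→{s3}, s4→∅; now {s3}.
Read '0': s3→{s1}; now {s1}.
Read '1': s1→{s2, s4}; now {s2, s4}.
That set has 2 states.

2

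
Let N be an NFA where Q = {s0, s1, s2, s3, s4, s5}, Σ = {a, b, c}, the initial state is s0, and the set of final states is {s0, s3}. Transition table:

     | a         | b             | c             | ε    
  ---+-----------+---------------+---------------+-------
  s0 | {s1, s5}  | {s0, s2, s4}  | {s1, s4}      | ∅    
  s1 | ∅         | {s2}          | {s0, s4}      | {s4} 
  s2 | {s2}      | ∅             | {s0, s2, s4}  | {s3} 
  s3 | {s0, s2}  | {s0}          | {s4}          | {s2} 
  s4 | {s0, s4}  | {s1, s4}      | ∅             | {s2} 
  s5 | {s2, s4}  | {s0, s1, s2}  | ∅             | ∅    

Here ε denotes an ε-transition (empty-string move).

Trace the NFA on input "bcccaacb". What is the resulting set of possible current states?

Start in {s0}.
Read 'b': s0→{s0, s2, s4}; union {s0, s2, s4}; ε-closure = {s0, s2, s3, s4}.
Read 'c': s0→{s1, s4}, s2→{s0, s2, s4}, s3→{s4}, s4→∅; union {s0, s1, s2, s4}; ε-closure = {s0, s1, s2, s3, s4}.
Read 'c': s0→{s1, s4}, s1→{s0, s4}, s2→{s0, s2, s4}, s3→{s4}, s4→∅; union {s0, s1, s2, s4}; ε-closure = {s0, s1, s2, s3, s4}.
Read 'c': s0→{s1, s4}, s1→{s0, s4}, s2→{s0, s2, s4}, s3→{s4}, s4→∅; union {s0, s1, s2, s4}; ε-closure = {s0, s1, s2, s3, s4}.
Read 'a': s0→{s1, s5}, s1→∅, s2→{s2}, s3→{s0, s2}, s4→{s0, s4}; union {s0, s1, s2, s4, s5}; ε-closure = {s0, s1, s2, s3, s4, s5}.
Read 'a': s0→{s1, s5}, s1→∅, s2→{s2}, s3→{s0, s2}, s4→{s0, s4}, s5→{s2, s4}; union {s0, s1, s2, s4, s5}; ε-closure = {s0, s1, s2, s3, s4, s5}.
Read 'c': s0→{s1, s4}, s1→{s0, s4}, s2→{s0, s2, s4}, s3→{s4}, s4→∅, s5→∅; union {s0, s1, s2, s4}; ε-closure = {s0, s1, s2, s3, s4}.
Read 'b': s0→{s0, s2, s4}, s1→{s2}, s2→∅, s3→{s0}, s4→{s1, s4}; union {s0, s1, s2, s4}; ε-closure = {s0, s1, s2, s3, s4}.

{s0, s1, s2, s3, s4}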